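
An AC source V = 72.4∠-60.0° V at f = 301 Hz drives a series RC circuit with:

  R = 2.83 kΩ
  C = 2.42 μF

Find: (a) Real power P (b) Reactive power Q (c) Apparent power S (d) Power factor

Step 1 — Angular frequency: ω = 2π·f = 2π·301 = 1891 rad/s.
Step 2 — Component impedances:
  R: Z = R = 2830 Ω
  C: Z = 1/(jωC) = -j/(ω·C) = 0 - j218.5 Ω
Step 3 — Series combination: Z_total = R + C = 2830 - j218.5 Ω = 2838∠-4.4° Ω.
Step 4 — Source phasor: V = 72.4∠-60.0° V = 36.2 - j62.7 V.
Step 5 — Current: I = V / Z = 0.01442 - j0.02104 A = 0.02551∠-55.6° A.
Step 6 — Complex power: S = V·I* = 1.841 - j0.1422 VA.
Step 7 — Real power: P = Re(S) = 1.841 W.
Step 8 — Reactive power: Q = Im(S) = -0.1422 VAR.
Step 9 — Apparent power: |S| = 1.847 VA.
Step 10 — Power factor: PF = P/|S| = 0.997 (leading).

(a) P = 1.841 W  (b) Q = -0.1422 VAR  (c) S = 1.847 VA  (d) PF = 0.997 (leading)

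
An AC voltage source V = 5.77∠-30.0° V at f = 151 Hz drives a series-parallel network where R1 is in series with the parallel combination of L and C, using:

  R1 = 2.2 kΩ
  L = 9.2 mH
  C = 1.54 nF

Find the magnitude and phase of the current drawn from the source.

Step 1 — Angular frequency: ω = 2π·f = 2π·151 = 948.8 rad/s.
Step 2 — Component impedances:
  R1: Z = R = 2200 Ω
  L: Z = jωL = j·948.8·0.0092 = 0 + j8.729 Ω
  C: Z = 1/(jωC) = -j/(ω·C) = 0 - j6.844e+05 Ω
Step 3 — Parallel branch: L || C = 1/(1/L + 1/C) = 0 + j8.729 Ω.
Step 4 — Series with R1: Z_total = R1 + (L || C) = 2200 + j8.729 Ω = 2200∠0.2° Ω.
Step 5 — Source phasor: V = 5.77∠-30.0° V = 4.997 - j2.885 V.
Step 6 — Ohm's law: I = V / Z_total = (4.997 - j2.885) / (2200 + j8.729) = 0.002266 - j0.00132 A.
Step 7 — Convert to polar: |I| = 0.002623 A, ∠I = -30.2°.

I = 0.002623∠-30.2° A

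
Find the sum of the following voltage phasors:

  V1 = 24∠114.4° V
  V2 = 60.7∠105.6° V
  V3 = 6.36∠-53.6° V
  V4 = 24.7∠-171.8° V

Step 1 — Convert each phasor to rectangular form:
  V1 = 24·(cos(114.4°) + j·sin(114.4°)) = -9.915 + j21.86 V
  V2 = 60.7·(cos(105.6°) + j·sin(105.6°)) = -16.32 + j58.46 V
  V3 = 6.36·(cos(-53.6°) + j·sin(-53.6°)) = 3.774 - j5.119 V
  V4 = 24.7·(cos(-171.8°) + j·sin(-171.8°)) = -24.45 - j3.523 V
Step 2 — Sum components: V_total = -46.91 + j71.68 V.
Step 3 — Convert to polar: |V_total| = 85.66 V, ∠V_total = 123.2°.

V_total = 85.66∠123.2° V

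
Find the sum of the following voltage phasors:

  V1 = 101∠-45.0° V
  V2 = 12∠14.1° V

Step 1 — Convert each phasor to rectangular form:
  V1 = 101·(cos(-45.0°) + j·sin(-45.0°)) = 71.42 - j71.42 V
  V2 = 12·(cos(14.1°) + j·sin(14.1°)) = 11.64 + j2.923 V
Step 2 — Sum components: V_total = 83.06 - j68.49 V.
Step 3 — Convert to polar: |V_total| = 107.7 V, ∠V_total = -39.5°.

V_total = 107.7∠-39.5° V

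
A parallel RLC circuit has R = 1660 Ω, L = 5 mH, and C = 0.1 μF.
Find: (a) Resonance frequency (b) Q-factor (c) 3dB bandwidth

Step 1 — Resonance: ω₀ = 1/√(LC) = 1/√(0.005·1e-07) = 4.472e+04 rad/s.
Step 2 — f₀ = ω₀/(2π) = 7118 Hz.
Step 3 — Parallel Q: Q = R/(ω₀L) = 1660/(4.472e+04·0.005) = 7.424.
Step 4 — Bandwidth: Δω = ω₀/Q = 6024 rad/s; BW = Δω/(2π) = 958.8 Hz.

(a) f₀ = 7118 Hz  (b) Q = 7.424  (c) BW = 958.8 Hz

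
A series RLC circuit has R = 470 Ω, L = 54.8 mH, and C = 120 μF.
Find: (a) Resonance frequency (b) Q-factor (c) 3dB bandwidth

Step 1 — Resonance: ω₀ = 1/√(LC) = 1/√(0.0548·0.00012) = 390 rad/s.
Step 2 — f₀ = ω₀/(2π) = 62.06 Hz.
Step 3 — Series Q: Q = ω₀L/R = 390·0.0548/470 = 0.04547.
Step 4 — Bandwidth: Δω = ω₀/Q = 8577 rad/s; BW = Δω/(2π) = 1365 Hz.

(a) f₀ = 62.06 Hz  (b) Q = 0.04547  (c) BW = 1365 Hz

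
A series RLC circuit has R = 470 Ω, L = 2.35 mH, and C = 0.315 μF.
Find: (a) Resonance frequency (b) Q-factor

Step 1 — Resonance condition Im(Z)=0 gives ω₀ = 1/√(LC).
Step 2 — ω₀ = 1/√(0.00235·3.15e-07) = 3.675e+04 rad/s.
Step 3 — f₀ = ω₀/(2π) = 5850 Hz.
Step 4 — Series Q: Q = ω₀L/R = 3.675e+04·0.00235/470 = 0.1838.

(a) f₀ = 5850 Hz  (b) Q = 0.1838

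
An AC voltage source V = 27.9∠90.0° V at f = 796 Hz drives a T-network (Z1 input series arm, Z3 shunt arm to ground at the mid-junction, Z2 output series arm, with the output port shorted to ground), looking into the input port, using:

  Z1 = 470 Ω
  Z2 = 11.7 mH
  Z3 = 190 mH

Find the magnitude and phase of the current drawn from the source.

Step 1 — Angular frequency: ω = 2π·f = 2π·796 = 5001 rad/s.
Step 2 — Component impedances:
  Z1: Z = R = 470 Ω
  Z2: Z = jωL = j·5001·0.0117 = 0 + j58.52 Ω
  Z3: Z = jωL = j·5001·0.19 = 0 + j950.3 Ω
Step 3 — With the output port shorted to ground, the output series arm Z2 runs from the junction to ground; the shunt arm Z3 also runs from the junction to ground. They appear in parallel: Z3 || Z2 = 0 + j55.12 Ω.
Step 4 — Series with input arm Z1: Z_in = Z1 + (Z3 || Z2) = 470 + j55.12 Ω = 473.2∠6.7° Ω.
Step 5 — Source phasor: V = 27.9∠90.0° V = 0 + j27.9 V.
Step 6 — Ohm's law: I = V / Z_total = (0 + j27.9) / (470 + j55.12) = 0.006868 + j0.05856 A.
Step 7 — Convert to polar: |I| = 0.05896 A, ∠I = 83.3°.

I = 0.05896∠83.3° A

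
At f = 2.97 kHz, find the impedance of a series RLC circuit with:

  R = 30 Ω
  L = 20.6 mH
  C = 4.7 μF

Step 1 — Angular frequency: ω = 2π·f = 2π·2970 = 1.866e+04 rad/s.
Step 2 — Component impedances:
  R: Z = R = 30 Ω
  L: Z = jωL = j·1.866e+04·0.0206 = 0 + j384.4 Ω
  C: Z = 1/(jωC) = -j/(ω·C) = 0 - j11.4 Ω
Step 3 — Series combination: Z_total = R + L + C = 30 + j373 Ω = 374.2∠85.4° Ω.

Z = 30 + j373 Ω = 374.2∠85.4° Ω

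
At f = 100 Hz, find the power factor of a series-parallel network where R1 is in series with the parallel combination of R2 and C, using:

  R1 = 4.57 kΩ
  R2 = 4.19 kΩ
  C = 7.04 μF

Step 1 — Angular frequency: ω = 2π·f = 2π·100 = 628.3 rad/s.
Step 2 — Component impedances:
  R1: Z = R = 4570 Ω
  R2: Z = R = 4190 Ω
  C: Z = 1/(jωC) = -j/(ω·C) = 0 - j226.1 Ω
Step 3 — Parallel branch: R2 || C = 1/(1/R2 + 1/C) = 12.16 - j225.4 Ω.
Step 4 — Series with R1: Z_total = R1 + (R2 || C) = 4582 - j225.4 Ω = 4588∠-2.8° Ω.
Step 5 — Power factor: PF = cos(φ) = Re(Z)/|Z| = 4582.2/4587.7 = 0.9988.
Step 6 — Type: Im(Z) = -225.4 ⇒ leading (phase φ = -2.8°).

PF = 0.9988 (leading, φ = -2.8°)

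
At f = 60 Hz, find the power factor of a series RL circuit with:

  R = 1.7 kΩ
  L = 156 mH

Step 1 — Angular frequency: ω = 2π·f = 2π·60 = 377 rad/s.
Step 2 — Component impedances:
  R: Z = R = 1700 Ω
  L: Z = jωL = j·377·0.156 = 0 + j58.81 Ω
Step 3 — Series combination: Z_total = R + L = 1700 + j58.81 Ω = 1701∠2.0° Ω.
Step 4 — Power factor: PF = cos(φ) = Re(Z)/|Z| = 1700/1701 = 0.9994.
Step 5 — Type: Im(Z) = 58.81 ⇒ lagging (phase φ = 2.0°).

PF = 0.9994 (lagging, φ = 2.0°)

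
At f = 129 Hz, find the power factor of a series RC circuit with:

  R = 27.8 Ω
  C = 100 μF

Step 1 — Angular frequency: ω = 2π·f = 2π·129 = 810.5 rad/s.
Step 2 — Component impedances:
  R: Z = R = 27.8 Ω
  C: Z = 1/(jωC) = -j/(ω·C) = 0 - j12.34 Ω
Step 3 — Series combination: Z_total = R + C = 27.8 - j12.34 Ω = 30.41∠-23.9° Ω.
Step 4 — Power factor: PF = cos(φ) = Re(Z)/|Z| = 27.8/30.415 = 0.914.
Step 5 — Type: Im(Z) = -12.34 ⇒ leading (phase φ = -23.9°).

PF = 0.914 (leading, φ = -23.9°)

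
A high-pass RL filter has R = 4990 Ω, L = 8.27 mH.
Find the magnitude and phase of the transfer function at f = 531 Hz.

Step 1 — Angular frequency: ω = 2π·531 = 3336 rad/s.
Step 2 — Transfer function: H(jω) = jωL/(R + jωL).
Step 3 — Numerator jωL = j·27.59; denominator R + jωL = 4990 + j27.59.
Step 4 — H = 3.057e-05 + j0.005529.
Step 5 — Magnitude: |H| = 0.005529 (-45.1 dB); phase: φ = 89.7°.

|H| = 0.005529 (-45.1 dB), φ = 89.7°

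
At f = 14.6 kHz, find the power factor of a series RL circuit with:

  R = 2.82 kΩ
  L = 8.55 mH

Step 1 — Angular frequency: ω = 2π·f = 2π·1.46e+04 = 9.173e+04 rad/s.
Step 2 — Component impedances:
  R: Z = R = 2820 Ω
  L: Z = jωL = j·9.173e+04·0.00855 = 0 + j784.3 Ω
Step 3 — Series combination: Z_total = R + L = 2820 + j784.3 Ω = 2927∠15.5° Ω.
Step 4 — Power factor: PF = cos(φ) = Re(Z)/|Z| = 2820/2927 = 0.9634.
Step 5 — Type: Im(Z) = 784.3 ⇒ lagging (phase φ = 15.5°).

PF = 0.9634 (lagging, φ = 15.5°)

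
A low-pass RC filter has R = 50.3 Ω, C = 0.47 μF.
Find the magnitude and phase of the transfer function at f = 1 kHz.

Step 1 — Angular frequency: ω = 2π·1000 = 6283 rad/s.
Step 2 — Transfer function: H(jω) = 1/(1 + jωRC).
Step 3 — Denominator: 1 + jωRC = 1 + j·6283·50.3·4.7e-07 = 1 + j0.1485.
Step 4 — H = 0.9784 - j0.1453.
Step 5 — Magnitude: |H| = 0.9891 (-0.1 dB); phase: φ = -8.4°.

|H| = 0.9891 (-0.1 dB), φ = -8.4°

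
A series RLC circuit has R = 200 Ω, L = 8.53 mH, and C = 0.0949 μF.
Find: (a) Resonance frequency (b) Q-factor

Step 1 — Resonance condition Im(Z)=0 gives ω₀ = 1/√(LC).
Step 2 — ω₀ = 1/√(0.00853·9.49e-08) = 3.515e+04 rad/s.
Step 3 — f₀ = ω₀/(2π) = 5594 Hz.
Step 4 — Series Q: Q = ω₀L/R = 3.515e+04·0.00853/200 = 1.499.

(a) f₀ = 5594 Hz  (b) Q = 1.499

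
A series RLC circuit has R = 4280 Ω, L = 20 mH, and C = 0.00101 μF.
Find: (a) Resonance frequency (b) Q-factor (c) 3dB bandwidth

Step 1 — Resonance condition Im(Z)=0 gives ω₀ = 1/√(LC).
Step 2 — ω₀ = 1/√(0.02·1.01e-09) = 2.225e+05 rad/s.
Step 3 — f₀ = ω₀/(2π) = 3.541e+04 Hz.
Step 4 — Series Q: Q = ω₀L/R = 2.225e+05·0.02/4280 = 1.04.
Step 5 — 3dB bandwidth: Δω = ω₀/Q = 2.14e+05 rad/s; BW = Δω/(2π) = 3.406e+04 Hz.

(a) f₀ = 3.541e+04 Hz  (b) Q = 1.04  (c) BW = 3.406e+04 Hz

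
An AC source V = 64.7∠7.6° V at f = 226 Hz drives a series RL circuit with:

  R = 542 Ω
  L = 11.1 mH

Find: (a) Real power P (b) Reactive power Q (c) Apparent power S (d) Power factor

Step 1 — Angular frequency: ω = 2π·f = 2π·226 = 1420 rad/s.
Step 2 — Component impedances:
  R: Z = R = 542 Ω
  L: Z = jωL = j·1420·0.0111 = 0 + j15.76 Ω
Step 3 — Series combination: Z_total = R + L = 542 + j15.76 Ω = 542.2∠1.7° Ω.
Step 4 — Source phasor: V = 64.7∠7.6° V = 64.13 + j8.557 V.
Step 5 — Current: I = V / Z = 0.1187 + j0.01234 A = 0.1193∠5.9° A.
Step 6 — Complex power: S = V·I* = 7.717 + j0.2244 VA.
Step 7 — Real power: P = Re(S) = 7.717 W.
Step 8 — Reactive power: Q = Im(S) = 0.2244 VAR.
Step 9 — Apparent power: |S| = 7.72 VA.
Step 10 — Power factor: PF = P/|S| = 0.9996 (lagging).

(a) P = 7.717 W  (b) Q = 0.2244 VAR  (c) S = 7.72 VA  (d) PF = 0.9996 (lagging)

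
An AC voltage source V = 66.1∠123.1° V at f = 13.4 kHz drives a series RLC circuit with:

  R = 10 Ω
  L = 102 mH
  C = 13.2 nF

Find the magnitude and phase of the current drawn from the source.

Step 1 — Angular frequency: ω = 2π·f = 2π·1.34e+04 = 8.419e+04 rad/s.
Step 2 — Component impedances:
  R: Z = R = 10 Ω
  L: Z = jωL = j·8.419e+04·0.102 = 0 + j8588 Ω
  C: Z = 1/(jωC) = -j/(ω·C) = 0 - j899.8 Ω
Step 3 — Series combination: Z_total = R + L + C = 10 + j7688 Ω = 7688∠89.9° Ω.
Step 4 — Source phasor: V = 66.1∠123.1° V = -36.1 + j55.37 V.
Step 5 — Ohm's law: I = V / Z_total = (-36.1 + j55.37) / (10 + j7688) = 0.007196 + j0.004705 A.
Step 6 — Convert to polar: |I| = 0.008598 A, ∠I = 33.2°.

I = 0.008598∠33.2° A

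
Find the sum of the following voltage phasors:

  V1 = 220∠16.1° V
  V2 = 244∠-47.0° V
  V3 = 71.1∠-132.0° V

Step 1 — Convert each phasor to rectangular form:
  V1 = 220·(cos(16.1°) + j·sin(16.1°)) = 211.4 + j61.01 V
  V2 = 244·(cos(-47.0°) + j·sin(-47.0°)) = 166.4 - j178.5 V
  V3 = 71.1·(cos(-132.0°) + j·sin(-132.0°)) = -47.58 - j52.84 V
Step 2 — Sum components: V_total = 330.2 - j170.3 V.
Step 3 — Convert to polar: |V_total| = 371.5 V, ∠V_total = -27.3°.

V_total = 371.5∠-27.3° V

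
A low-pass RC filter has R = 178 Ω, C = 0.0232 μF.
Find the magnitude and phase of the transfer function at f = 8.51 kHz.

Step 1 — Angular frequency: ω = 2π·8510 = 5.347e+04 rad/s.
Step 2 — Transfer function: H(jω) = 1/(1 + jωRC).
Step 3 — Denominator: 1 + jωRC = 1 + j·5.347e+04·178·2.32e-08 = 1 + j0.2208.
Step 4 — H = 0.9535 - j0.2105.
Step 5 — Magnitude: |H| = 0.9765 (-0.2 dB); phase: φ = -12.5°.

|H| = 0.9765 (-0.2 dB), φ = -12.5°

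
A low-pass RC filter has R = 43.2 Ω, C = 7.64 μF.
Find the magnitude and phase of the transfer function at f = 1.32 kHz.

Step 1 — Angular frequency: ω = 2π·1320 = 8294 rad/s.
Step 2 — Transfer function: H(jω) = 1/(1 + jωRC).
Step 3 — Denominator: 1 + jωRC = 1 + j·8294·43.2·7.64e-06 = 1 + j2.737.
Step 4 — H = 0.1177 - j0.3223.
Step 5 — Magnitude: |H| = 0.3431 (-9.3 dB); phase: φ = -69.9°.

|H| = 0.3431 (-9.3 dB), φ = -69.9°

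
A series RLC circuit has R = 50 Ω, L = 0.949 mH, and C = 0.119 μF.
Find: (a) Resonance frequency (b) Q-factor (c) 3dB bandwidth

Step 1 — Resonance: ω₀ = 1/√(LC) = 1/√(0.000949·1.19e-07) = 9.41e+04 rad/s.
Step 2 — f₀ = ω₀/(2π) = 1.498e+04 Hz.
Step 3 — Series Q: Q = ω₀L/R = 9.41e+04·0.000949/50 = 1.786.
Step 4 — Bandwidth: Δω = ω₀/Q = 5.269e+04 rad/s; BW = Δω/(2π) = 8385 Hz.

(a) f₀ = 1.498e+04 Hz  (b) Q = 1.786  (c) BW = 8385 Hz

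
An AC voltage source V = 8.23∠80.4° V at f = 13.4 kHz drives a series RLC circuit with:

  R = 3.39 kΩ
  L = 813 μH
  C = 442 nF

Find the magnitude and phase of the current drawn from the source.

Step 1 — Angular frequency: ω = 2π·f = 2π·1.34e+04 = 8.419e+04 rad/s.
Step 2 — Component impedances:
  R: Z = R = 3390 Ω
  L: Z = jωL = j·8.419e+04·0.000813 = 0 + j68.45 Ω
  C: Z = 1/(jωC) = -j/(ω·C) = 0 - j26.87 Ω
Step 3 — Series combination: Z_total = R + L + C = 3390 + j41.58 Ω = 3390∠0.7° Ω.
Step 4 — Source phasor: V = 8.23∠80.4° V = 1.373 + j8.115 V.
Step 5 — Ohm's law: I = V / Z_total = (1.373 + j8.115) / (3390 + j41.58) = 0.0004342 + j0.002388 A.
Step 6 — Convert to polar: |I| = 0.002428 A, ∠I = 79.7°.

I = 0.002428∠79.7° A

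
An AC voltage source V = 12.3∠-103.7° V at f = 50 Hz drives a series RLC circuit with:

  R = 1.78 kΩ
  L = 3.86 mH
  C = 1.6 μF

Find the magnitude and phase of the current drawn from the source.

Step 1 — Angular frequency: ω = 2π·f = 2π·50 = 314.2 rad/s.
Step 2 — Component impedances:
  R: Z = R = 1780 Ω
  L: Z = jωL = j·314.2·0.00386 = 0 + j1.213 Ω
  C: Z = 1/(jωC) = -j/(ω·C) = 0 - j1989 Ω
Step 3 — Series combination: Z_total = R + L + C = 1780 - j1988 Ω = 2669∠-48.2° Ω.
Step 4 — Source phasor: V = 12.3∠-103.7° V = -2.913 - j11.95 V.
Step 5 — Ohm's law: I = V / Z_total = (-2.913 - j11.95) / (1780 - j1988) = 0.002608 - j0.0038 A.
Step 6 — Convert to polar: |I| = 0.004609 A, ∠I = -55.5°.

I = 0.004609∠-55.5° A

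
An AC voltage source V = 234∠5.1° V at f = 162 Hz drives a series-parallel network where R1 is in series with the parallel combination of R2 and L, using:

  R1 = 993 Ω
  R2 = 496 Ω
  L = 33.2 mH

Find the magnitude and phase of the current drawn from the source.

Step 1 — Angular frequency: ω = 2π·f = 2π·162 = 1018 rad/s.
Step 2 — Component impedances:
  R1: Z = R = 993 Ω
  R2: Z = R = 496 Ω
  L: Z = jωL = j·1018·0.0332 = 0 + j33.79 Ω
Step 3 — Parallel branch: R2 || L = 1/(1/R2 + 1/L) = 2.292 + j33.64 Ω.
Step 4 — Series with R1: Z_total = R1 + (R2 || L) = 995.3 + j33.64 Ω = 995.9∠1.9° Ω.
Step 5 — Source phasor: V = 234∠5.1° V = 233.1 + j20.8 V.
Step 6 — Ohm's law: I = V / Z_total = (233.1 + j20.8) / (995.3 + j33.64) = 0.2346 + j0.01297 A.
Step 7 — Convert to polar: |I| = 0.235 A, ∠I = 3.2°.

I = 0.235∠3.2° A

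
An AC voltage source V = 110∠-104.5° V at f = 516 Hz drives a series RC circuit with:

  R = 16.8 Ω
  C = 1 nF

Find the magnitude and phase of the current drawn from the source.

Step 1 — Angular frequency: ω = 2π·f = 2π·516 = 3242 rad/s.
Step 2 — Component impedances:
  R: Z = R = 16.8 Ω
  C: Z = 1/(jωC) = -j/(ω·C) = 0 - j3.084e+05 Ω
Step 3 — Series combination: Z_total = R + C = 16.8 - j3.084e+05 Ω = 3.084e+05∠-90.0° Ω.
Step 4 — Source phasor: V = 110∠-104.5° V = -27.54 - j106.5 V.
Step 5 — Ohm's law: I = V / Z_total = (-27.54 - j106.5) / (16.8 - j3.084e+05) = 0.0003453 - j8.931e-05 A.
Step 6 — Convert to polar: |I| = 0.0003566 A, ∠I = -14.5°.

I = 0.0003566∠-14.5° A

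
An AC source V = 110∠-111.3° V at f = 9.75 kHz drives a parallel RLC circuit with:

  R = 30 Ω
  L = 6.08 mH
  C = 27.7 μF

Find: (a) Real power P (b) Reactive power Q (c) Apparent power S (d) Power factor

Step 1 — Angular frequency: ω = 2π·f = 2π·9750 = 6.126e+04 rad/s.
Step 2 — Component impedances:
  R: Z = R = 30 Ω
  L: Z = jωL = j·6.126e+04·0.00608 = 0 + j372.5 Ω
  C: Z = 1/(jωC) = -j/(ω·C) = 0 - j0.5893 Ω
Step 3 — Parallel combination: 1/Z_total = 1/R + 1/L + 1/C; Z_total = 0.01161 - j0.59 Ω = 0.5901∠-88.9° Ω.
Step 4 — Source phasor: V = 110∠-111.3° V = -39.96 - j102.5 V.
Step 5 — Current: I = V / Z = 172.3 - j71.11 A = 186.4∠-22.4° A.
Step 6 — Complex power: S = V·I* = 403.3 - j2.05e+04 VA.
Step 7 — Real power: P = Re(S) = 403.3 W.
Step 8 — Reactive power: Q = Im(S) = -2.05e+04 VAR.
Step 9 — Apparent power: |S| = 2.05e+04 VA.
Step 10 — Power factor: PF = P/|S| = 0.01967 (leading).

(a) P = 403.3 W  (b) Q = -2.05e+04 VAR  (c) S = 2.05e+04 VA  (d) PF = 0.01967 (leading)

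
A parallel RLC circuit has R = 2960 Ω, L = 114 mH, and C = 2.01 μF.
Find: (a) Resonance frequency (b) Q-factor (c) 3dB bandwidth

Step 1 — Resonance: ω₀ = 1/√(LC) = 1/√(0.114·2.01e-06) = 2089 rad/s.
Step 2 — f₀ = ω₀/(2π) = 332.5 Hz.
Step 3 — Parallel Q: Q = R/(ω₀L) = 2960/(2089·0.114) = 12.43.
Step 4 — Bandwidth: Δω = ω₀/Q = 168.1 rad/s; BW = Δω/(2π) = 26.75 Hz.

(a) f₀ = 332.5 Hz  (b) Q = 12.43  (c) BW = 26.75 Hz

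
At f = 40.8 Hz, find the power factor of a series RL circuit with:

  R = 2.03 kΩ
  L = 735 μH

Step 1 — Angular frequency: ω = 2π·f = 2π·40.8 = 256.4 rad/s.
Step 2 — Component impedances:
  R: Z = R = 2030 Ω
  L: Z = jωL = j·256.4·0.000735 = 0 + j0.1884 Ω
Step 3 — Series combination: Z_total = R + L = 2030 + j0.1884 Ω = 2030∠0.0° Ω.
Step 4 — Power factor: PF = cos(φ) = Re(Z)/|Z| = 2030/2030 = 1.
Step 5 — Type: Im(Z) = 0.1884 ⇒ lagging (phase φ = 0.0°).

PF = 1 (lagging, φ = 0.0°)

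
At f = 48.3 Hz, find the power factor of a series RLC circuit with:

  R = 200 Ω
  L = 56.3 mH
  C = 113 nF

Step 1 — Angular frequency: ω = 2π·f = 2π·48.3 = 303.5 rad/s.
Step 2 — Component impedances:
  R: Z = R = 200 Ω
  L: Z = jωL = j·303.5·0.0563 = 0 + j17.09 Ω
  C: Z = 1/(jωC) = -j/(ω·C) = 0 - j2.916e+04 Ω
Step 3 — Series combination: Z_total = R + L + C = 200 - j2.914e+04 Ω = 2.914e+04∠-89.6° Ω.
Step 4 — Power factor: PF = cos(φ) = Re(Z)/|Z| = 200/29144 = 0.006862.
Step 5 — Type: Im(Z) = -2.914e+04 ⇒ leading (phase φ = -89.6°).

PF = 0.006862 (leading, φ = -89.6°)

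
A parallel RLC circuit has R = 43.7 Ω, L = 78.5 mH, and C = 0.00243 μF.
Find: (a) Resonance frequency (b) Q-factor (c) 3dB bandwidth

Step 1 — Resonance: ω₀ = 1/√(LC) = 1/√(0.0785·2.43e-09) = 7.24e+04 rad/s.
Step 2 — f₀ = ω₀/(2π) = 1.152e+04 Hz.
Step 3 — Parallel Q: Q = R/(ω₀L) = 43.7/(7.24e+04·0.0785) = 0.007689.
Step 4 — Bandwidth: Δω = ω₀/Q = 9.417e+06 rad/s; BW = Δω/(2π) = 1.499e+06 Hz.

(a) f₀ = 1.152e+04 Hz  (b) Q = 0.007689  (c) BW = 1.499e+06 Hz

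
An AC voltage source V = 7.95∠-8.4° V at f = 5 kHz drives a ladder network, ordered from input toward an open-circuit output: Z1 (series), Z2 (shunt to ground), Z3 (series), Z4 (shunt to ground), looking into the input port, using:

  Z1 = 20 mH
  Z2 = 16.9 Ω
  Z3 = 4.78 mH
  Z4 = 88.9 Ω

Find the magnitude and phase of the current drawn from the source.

Step 1 — Angular frequency: ω = 2π·f = 2π·5000 = 3.142e+04 rad/s.
Step 2 — Component impedances:
  Z1: Z = jωL = j·3.142e+04·0.02 = 0 + j628.3 Ω
  Z2: Z = R = 16.9 Ω
  Z3: Z = jωL = j·3.142e+04·0.00478 = 0 + j150.2 Ω
  Z4: Z = R = 88.9 Ω
Step 3 — Ladder network (open output): work backward from the far end, alternating series and parallel combinations. Z_in = 16 + j629.6 Ω = 629.8∠88.5° Ω.
Step 4 — Source phasor: V = 7.95∠-8.4° V = 7.865 - j1.161 V.
Step 5 — Ohm's law: I = V / Z_total = (7.865 - j1.161) / (16 + j629.6) = -0.001526 - j0.01253 A.
Step 6 — Convert to polar: |I| = 0.01262 A, ∠I = -96.9°.

I = 0.01262∠-96.9° A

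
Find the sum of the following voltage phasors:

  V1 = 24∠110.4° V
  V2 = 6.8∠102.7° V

Step 1 — Convert each phasor to rectangular form:
  V1 = 24·(cos(110.4°) + j·sin(110.4°)) = -8.366 + j22.49 V
  V2 = 6.8·(cos(102.7°) + j·sin(102.7°)) = -1.495 + j6.634 V
Step 2 — Sum components: V_total = -9.861 + j29.13 V.
Step 3 — Convert to polar: |V_total| = 30.75 V, ∠V_total = 108.7°.

V_total = 30.75∠108.7° V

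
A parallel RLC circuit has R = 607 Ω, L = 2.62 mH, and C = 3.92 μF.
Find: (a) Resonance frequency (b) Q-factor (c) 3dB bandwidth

Step 1 — Resonance: ω₀ = 1/√(LC) = 1/√(0.00262·3.92e-06) = 9867 rad/s.
Step 2 — f₀ = ω₀/(2π) = 1570 Hz.
Step 3 — Parallel Q: Q = R/(ω₀L) = 607/(9867·0.00262) = 23.48.
Step 4 — Bandwidth: Δω = ω₀/Q = 420.3 rad/s; BW = Δω/(2π) = 66.89 Hz.

(a) f₀ = 1570 Hz  (b) Q = 23.48  (c) BW = 66.89 Hz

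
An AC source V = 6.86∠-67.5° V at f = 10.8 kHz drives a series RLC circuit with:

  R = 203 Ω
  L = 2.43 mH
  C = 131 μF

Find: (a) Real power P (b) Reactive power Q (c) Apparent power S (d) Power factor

Step 1 — Angular frequency: ω = 2π·f = 2π·1.08e+04 = 6.786e+04 rad/s.
Step 2 — Component impedances:
  R: Z = R = 203 Ω
  L: Z = jωL = j·6.786e+04·0.00243 = 0 + j164.9 Ω
  C: Z = 1/(jωC) = -j/(ω·C) = 0 - j0.1125 Ω
Step 3 — Series combination: Z_total = R + L + C = 203 + j164.8 Ω = 261.5∠39.1° Ω.
Step 4 — Source phasor: V = 6.86∠-67.5° V = 2.625 - j6.338 V.
Step 5 — Current: I = V / Z = -0.007481 - j0.02515 A = 0.02624∠-106.6° A.
Step 6 — Complex power: S = V·I* = 0.1397 + j0.1134 VA.
Step 7 — Real power: P = Re(S) = 0.1397 W.
Step 8 — Reactive power: Q = Im(S) = 0.1134 VAR.
Step 9 — Apparent power: |S| = 0.18 VA.
Step 10 — Power factor: PF = P/|S| = 0.7764 (lagging).

(a) P = 0.1397 W  (b) Q = 0.1134 VAR  (c) S = 0.18 VA  (d) PF = 0.7764 (lagging)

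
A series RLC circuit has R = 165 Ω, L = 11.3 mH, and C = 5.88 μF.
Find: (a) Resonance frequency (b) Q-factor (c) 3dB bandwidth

Step 1 — Resonance condition Im(Z)=0 gives ω₀ = 1/√(LC).
Step 2 — ω₀ = 1/√(0.0113·5.88e-06) = 3879 rad/s.
Step 3 — f₀ = ω₀/(2π) = 617.4 Hz.
Step 4 — Series Q: Q = ω₀L/R = 3879·0.0113/165 = 0.2657.
Step 5 — 3dB bandwidth: Δω = ω₀/Q = 1.46e+04 rad/s; BW = Δω/(2π) = 2324 Hz.

(a) f₀ = 617.4 Hz  (b) Q = 0.2657  (c) BW = 2324 Hz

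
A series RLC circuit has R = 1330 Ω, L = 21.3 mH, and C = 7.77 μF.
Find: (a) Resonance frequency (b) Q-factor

Step 1 — Resonance condition Im(Z)=0 gives ω₀ = 1/√(LC).
Step 2 — ω₀ = 1/√(0.0213·7.77e-06) = 2458 rad/s.
Step 3 — f₀ = ω₀/(2π) = 391.2 Hz.
Step 4 — Series Q: Q = ω₀L/R = 2458·0.0213/1330 = 0.03937.

(a) f₀ = 391.2 Hz  (b) Q = 0.03937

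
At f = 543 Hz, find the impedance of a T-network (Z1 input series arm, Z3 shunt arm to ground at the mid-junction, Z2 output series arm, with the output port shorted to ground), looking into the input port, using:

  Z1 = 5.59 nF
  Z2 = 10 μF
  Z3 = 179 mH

Step 1 — Angular frequency: ω = 2π·f = 2π·543 = 3412 rad/s.
Step 2 — Component impedances:
  Z1: Z = 1/(jωC) = -j/(ω·C) = 0 - j5.243e+04 Ω
  Z2: Z = 1/(jωC) = -j/(ω·C) = 0 - j29.31 Ω
  Z3: Z = jωL = j·3412·0.179 = 0 + j610.7 Ω
Step 3 — With the output port shorted to ground, the output series arm Z2 runs from the junction to ground; the shunt arm Z3 also runs from the junction to ground. They appear in parallel: Z3 || Z2 = 0 - j30.79 Ω.
Step 4 — Series with input arm Z1: Z_in = Z1 + (Z3 || Z2) = 0 - j5.246e+04 Ω = 5.246e+04∠-90.0° Ω.

Z = 0 - j5.246e+04 Ω = 5.246e+04∠-90.0° Ω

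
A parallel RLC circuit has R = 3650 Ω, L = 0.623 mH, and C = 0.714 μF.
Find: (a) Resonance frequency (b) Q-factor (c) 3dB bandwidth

Step 1 — Resonance: ω₀ = 1/√(LC) = 1/√(0.000623·7.14e-07) = 4.741e+04 rad/s.
Step 2 — f₀ = ω₀/(2π) = 7546 Hz.
Step 3 — Parallel Q: Q = R/(ω₀L) = 3650/(4.741e+04·0.000623) = 123.6.
Step 4 — Bandwidth: Δω = ω₀/Q = 383.7 rad/s; BW = Δω/(2π) = 61.07 Hz.

(a) f₀ = 7546 Hz  (b) Q = 123.6  (c) BW = 61.07 Hz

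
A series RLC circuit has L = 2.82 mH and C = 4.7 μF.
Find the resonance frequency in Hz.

Step 1 — Resonance condition Im(Z)=0 gives ω₀ = 1/√(LC).
Step 2 — ω₀ = 1/√(0.00282·4.7e-06) = 8686 rad/s.
Step 3 — f₀ = ω₀/(2π) = 1382 Hz.

f₀ = 1382 Hz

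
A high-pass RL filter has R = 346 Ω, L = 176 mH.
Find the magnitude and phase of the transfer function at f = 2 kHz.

Step 1 — Angular frequency: ω = 2π·2000 = 1.257e+04 rad/s.
Step 2 — Transfer function: H(jω) = jωL/(R + jωL).
Step 3 — Numerator jωL = j·2212; denominator R + jωL = 346 + j2212.
Step 4 — H = 0.9761 + j0.1527.
Step 5 — Magnitude: |H| = 0.988 (-0.1 dB); phase: φ = 8.9°.

|H| = 0.988 (-0.1 dB), φ = 8.9°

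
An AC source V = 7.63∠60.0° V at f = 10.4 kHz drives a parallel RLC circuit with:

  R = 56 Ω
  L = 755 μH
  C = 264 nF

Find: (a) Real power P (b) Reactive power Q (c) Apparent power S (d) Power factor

Step 1 — Angular frequency: ω = 2π·f = 2π·1.04e+04 = 6.535e+04 rad/s.
Step 2 — Component impedances:
  R: Z = R = 56 Ω
  L: Z = jωL = j·6.535e+04·0.000755 = 0 + j49.34 Ω
  C: Z = 1/(jωC) = -j/(ω·C) = 0 - j57.97 Ω
Step 3 — Parallel combination: 1/Z_total = 1/R + 1/L + 1/C; Z_total = 54.44 + j9.202 Ω = 55.22∠9.6° Ω.
Step 4 — Source phasor: V = 7.63∠60.0° V = 3.815 + j6.608 V.
Step 5 — Current: I = V / Z = 0.08807 + j0.1065 A = 0.1382∠50.4° A.
Step 6 — Complex power: S = V·I* = 1.04 + j0.1757 VA.
Step 7 — Real power: P = Re(S) = 1.04 W.
Step 8 — Reactive power: Q = Im(S) = 0.1757 VAR.
Step 9 — Apparent power: |S| = 1.054 VA.
Step 10 — Power factor: PF = P/|S| = 0.986 (lagging).

(a) P = 1.04 W  (b) Q = 0.1757 VAR  (c) S = 1.054 VA  (d) PF = 0.986 (lagging)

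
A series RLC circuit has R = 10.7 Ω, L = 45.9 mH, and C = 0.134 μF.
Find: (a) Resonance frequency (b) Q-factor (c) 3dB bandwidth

Step 1 — Resonance: ω₀ = 1/√(LC) = 1/√(0.0459·1.34e-07) = 1.275e+04 rad/s.
Step 2 — f₀ = ω₀/(2π) = 2029 Hz.
Step 3 — Series Q: Q = ω₀L/R = 1.275e+04·0.0459/10.7 = 54.7.
Step 4 — Bandwidth: Δω = ω₀/Q = 233.1 rad/s; BW = Δω/(2π) = 37.1 Hz.

(a) f₀ = 2029 Hz  (b) Q = 54.7  (c) BW = 37.1 Hz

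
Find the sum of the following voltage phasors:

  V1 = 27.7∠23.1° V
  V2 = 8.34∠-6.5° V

Step 1 — Convert each phasor to rectangular form:
  V1 = 27.7·(cos(23.1°) + j·sin(23.1°)) = 25.48 + j10.87 V
  V2 = 8.34·(cos(-6.5°) + j·sin(-6.5°)) = 8.286 - j0.9441 V
Step 2 — Sum components: V_total = 33.77 + j9.924 V.
Step 3 — Convert to polar: |V_total| = 35.19 V, ∠V_total = 16.4°.

V_total = 35.19∠16.4° V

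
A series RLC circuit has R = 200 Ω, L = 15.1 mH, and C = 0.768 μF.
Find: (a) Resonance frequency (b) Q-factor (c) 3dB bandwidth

Step 1 — Resonance: ω₀ = 1/√(LC) = 1/√(0.0151·7.68e-07) = 9286 rad/s.
Step 2 — f₀ = ω₀/(2π) = 1478 Hz.
Step 3 — Series Q: Q = ω₀L/R = 9286·0.0151/200 = 0.7011.
Step 4 — Bandwidth: Δω = ω₀/Q = 1.325e+04 rad/s; BW = Δω/(2π) = 2108 Hz.

(a) f₀ = 1478 Hz  (b) Q = 0.7011  (c) BW = 2108 Hz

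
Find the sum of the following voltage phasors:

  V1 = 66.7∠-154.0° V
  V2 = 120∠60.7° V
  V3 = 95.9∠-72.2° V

Step 1 — Convert each phasor to rectangular form:
  V1 = 66.7·(cos(-154.0°) + j·sin(-154.0°)) = -59.95 - j29.24 V
  V2 = 120·(cos(60.7°) + j·sin(60.7°)) = 58.73 + j104.6 V
  V3 = 95.9·(cos(-72.2°) + j·sin(-72.2°)) = 29.32 - j91.31 V
Step 2 — Sum components: V_total = 28.09 - j15.9 V.
Step 3 — Convert to polar: |V_total| = 32.28 V, ∠V_total = -29.5°.

V_total = 32.28∠-29.5° V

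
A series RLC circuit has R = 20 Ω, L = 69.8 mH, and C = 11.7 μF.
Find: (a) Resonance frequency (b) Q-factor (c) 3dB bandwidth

Step 1 — Resonance condition Im(Z)=0 gives ω₀ = 1/√(LC).
Step 2 — ω₀ = 1/√(0.0698·1.17e-05) = 1107 rad/s.
Step 3 — f₀ = ω₀/(2π) = 176.1 Hz.
Step 4 — Series Q: Q = ω₀L/R = 1107·0.0698/20 = 3.862.
Step 5 — 3dB bandwidth: Δω = ω₀/Q = 286.5 rad/s; BW = Δω/(2π) = 45.6 Hz.

(a) f₀ = 176.1 Hz  (b) Q = 3.862  (c) BW = 45.6 Hz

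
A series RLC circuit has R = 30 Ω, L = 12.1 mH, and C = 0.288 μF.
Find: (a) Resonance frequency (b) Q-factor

Step 1 — Resonance condition Im(Z)=0 gives ω₀ = 1/√(LC).
Step 2 — ω₀ = 1/√(0.0121·2.88e-07) = 1.694e+04 rad/s.
Step 3 — f₀ = ω₀/(2π) = 2696 Hz.
Step 4 — Series Q: Q = ω₀L/R = 1.694e+04·0.0121/30 = 6.832.

(a) f₀ = 2696 Hz  (b) Q = 6.832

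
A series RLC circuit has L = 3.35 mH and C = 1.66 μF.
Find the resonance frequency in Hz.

Step 1 — Resonance condition Im(Z)=0 gives ω₀ = 1/√(LC).
Step 2 — ω₀ = 1/√(0.00335·1.66e-06) = 1.341e+04 rad/s.
Step 3 — f₀ = ω₀/(2π) = 2134 Hz.

f₀ = 2134 Hz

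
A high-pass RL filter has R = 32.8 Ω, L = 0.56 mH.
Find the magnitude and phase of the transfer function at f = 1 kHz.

Step 1 — Angular frequency: ω = 2π·1000 = 6283 rad/s.
Step 2 — Transfer function: H(jω) = jωL/(R + jωL).
Step 3 — Numerator jωL = j·3.519; denominator R + jωL = 32.8 + j3.519.
Step 4 — H = 0.01138 + j0.1061.
Step 5 — Magnitude: |H| = 0.1067 (-19.4 dB); phase: φ = 83.9°.

|H| = 0.1067 (-19.4 dB), φ = 83.9°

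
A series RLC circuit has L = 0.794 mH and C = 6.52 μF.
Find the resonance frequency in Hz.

Step 1 — Resonance condition Im(Z)=0 gives ω₀ = 1/√(LC).
Step 2 — ω₀ = 1/√(0.000794·6.52e-06) = 1.39e+04 rad/s.
Step 3 — f₀ = ω₀/(2π) = 2212 Hz.

f₀ = 2212 Hz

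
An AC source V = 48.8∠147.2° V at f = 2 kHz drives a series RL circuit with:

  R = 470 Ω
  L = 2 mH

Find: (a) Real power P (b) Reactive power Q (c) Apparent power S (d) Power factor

Step 1 — Angular frequency: ω = 2π·f = 2π·2000 = 1.257e+04 rad/s.
Step 2 — Component impedances:
  R: Z = R = 470 Ω
  L: Z = jωL = j·1.257e+04·0.002 = 0 + j25.13 Ω
Step 3 — Series combination: Z_total = R + L = 470 + j25.13 Ω = 470.7∠3.1° Ω.
Step 4 — Source phasor: V = 48.8∠147.2° V = -41.02 + j26.44 V.
Step 5 — Current: I = V / Z = -0.08403 + j0.06074 A = 0.1037∠144.1° A.
Step 6 — Complex power: S = V·I* = 5.052 + j0.2702 VA.
Step 7 — Real power: P = Re(S) = 5.052 W.
Step 8 — Reactive power: Q = Im(S) = 0.2702 VAR.
Step 9 — Apparent power: |S| = 5.06 VA.
Step 10 — Power factor: PF = P/|S| = 0.9986 (lagging).

(a) P = 5.052 W  (b) Q = 0.2702 VAR  (c) S = 5.06 VA  (d) PF = 0.9986 (lagging)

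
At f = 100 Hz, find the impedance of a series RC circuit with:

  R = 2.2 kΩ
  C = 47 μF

Step 1 — Angular frequency: ω = 2π·f = 2π·100 = 628.3 rad/s.
Step 2 — Component impedances:
  R: Z = R = 2200 Ω
  C: Z = 1/(jωC) = -j/(ω·C) = 0 - j33.86 Ω
Step 3 — Series combination: Z_total = R + C = 2200 - j33.86 Ω = 2200∠-0.9° Ω.

Z = 2200 - j33.86 Ω = 2200∠-0.9° Ω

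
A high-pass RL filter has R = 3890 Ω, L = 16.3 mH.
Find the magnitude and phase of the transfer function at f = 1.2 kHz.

Step 1 — Angular frequency: ω = 2π·1200 = 7540 rad/s.
Step 2 — Transfer function: H(jω) = jωL/(R + jωL).
Step 3 — Numerator jωL = j·122.9; denominator R + jωL = 3890 + j122.9.
Step 4 — H = 0.0009972 + j0.03156.
Step 5 — Magnitude: |H| = 0.03158 (-30.0 dB); phase: φ = 88.2°.

|H| = 0.03158 (-30.0 dB), φ = 88.2°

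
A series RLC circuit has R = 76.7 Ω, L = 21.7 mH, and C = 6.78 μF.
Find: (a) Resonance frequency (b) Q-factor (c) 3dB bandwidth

Step 1 — Resonance condition Im(Z)=0 gives ω₀ = 1/√(LC).
Step 2 — ω₀ = 1/√(0.0217·6.78e-06) = 2607 rad/s.
Step 3 — f₀ = ω₀/(2π) = 414.9 Hz.
Step 4 — Series Q: Q = ω₀L/R = 2607·0.0217/76.7 = 0.7376.
Step 5 — 3dB bandwidth: Δω = ω₀/Q = 3535 rad/s; BW = Δω/(2π) = 562.5 Hz.

(a) f₀ = 414.9 Hz  (b) Q = 0.7376  (c) BW = 562.5 Hz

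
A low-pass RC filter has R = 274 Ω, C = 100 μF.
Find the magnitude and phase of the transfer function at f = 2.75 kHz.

Step 1 — Angular frequency: ω = 2π·2750 = 1.728e+04 rad/s.
Step 2 — Transfer function: H(jω) = 1/(1 + jωRC).
Step 3 — Denominator: 1 + jωRC = 1 + j·1.728e+04·274·0.0001 = 1 + j473.4.
Step 4 — H = 4.461e-06 - j0.002112.
Step 5 — Magnitude: |H| = 0.002112 (-53.5 dB); phase: φ = -89.9°.

|H| = 0.002112 (-53.5 dB), φ = -89.9°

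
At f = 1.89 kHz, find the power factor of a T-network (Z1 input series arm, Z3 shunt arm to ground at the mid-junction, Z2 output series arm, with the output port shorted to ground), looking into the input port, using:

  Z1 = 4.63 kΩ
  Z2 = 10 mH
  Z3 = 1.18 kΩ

Step 1 — Angular frequency: ω = 2π·f = 2π·1890 = 1.188e+04 rad/s.
Step 2 — Component impedances:
  Z1: Z = R = 4630 Ω
  Z2: Z = jωL = j·1.188e+04·0.01 = 0 + j118.8 Ω
  Z3: Z = R = 1180 Ω
Step 3 — With the output port shorted to ground, the output series arm Z2 runs from the junction to ground; the shunt arm Z3 also runs from the junction to ground. They appear in parallel: Z3 || Z2 = 11.83 + j117.6 Ω.
Step 4 — Series with input arm Z1: Z_in = Z1 + (Z3 || Z2) = 4642 + j117.6 Ω = 4643∠1.5° Ω.
Step 5 — Power factor: PF = cos(φ) = Re(Z)/|Z| = 4641.8/4643.3 = 0.9997.
Step 6 — Type: Im(Z) = 117.6 ⇒ lagging (phase φ = 1.5°).

PF = 0.9997 (lagging, φ = 1.5°)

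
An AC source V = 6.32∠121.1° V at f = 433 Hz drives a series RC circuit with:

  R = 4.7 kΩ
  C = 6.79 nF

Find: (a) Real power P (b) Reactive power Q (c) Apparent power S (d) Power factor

Step 1 — Angular frequency: ω = 2π·f = 2π·433 = 2721 rad/s.
Step 2 — Component impedances:
  R: Z = R = 4700 Ω
  C: Z = 1/(jωC) = -j/(ω·C) = 0 - j5.413e+04 Ω
Step 3 — Series combination: Z_total = R + C = 4700 - j5.413e+04 Ω = 5.434e+04∠-85.0° Ω.
Step 4 — Source phasor: V = 6.32∠121.1° V = -3.264 + j5.412 V.
Step 5 — Current: I = V / Z = -0.0001044 - j5.124e-05 A = 0.0001163∠-153.9° A.
Step 6 — Complex power: S = V·I* = 6.358e-05 - j0.0007323 VA.
Step 7 — Real power: P = Re(S) = 6.358e-05 W.
Step 8 — Reactive power: Q = Im(S) = -0.0007323 VAR.
Step 9 — Apparent power: |S| = 0.0007351 VA.
Step 10 — Power factor: PF = P/|S| = 0.0865 (leading).

(a) P = 6.358e-05 W  (b) Q = -0.0007323 VAR  (c) S = 0.0007351 VA  (d) PF = 0.0865 (leading)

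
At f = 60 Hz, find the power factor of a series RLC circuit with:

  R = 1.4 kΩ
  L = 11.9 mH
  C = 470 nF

Step 1 — Angular frequency: ω = 2π·f = 2π·60 = 377 rad/s.
Step 2 — Component impedances:
  R: Z = R = 1400 Ω
  L: Z = jωL = j·377·0.0119 = 0 + j4.486 Ω
  C: Z = 1/(jωC) = -j/(ω·C) = 0 - j5644 Ω
Step 3 — Series combination: Z_total = R + L + C = 1400 - j5639 Ω = 5810∠-76.1° Ω.
Step 4 — Power factor: PF = cos(φ) = Re(Z)/|Z| = 1400/5810.5 = 0.2409.
Step 5 — Type: Im(Z) = -5639 ⇒ leading (phase φ = -76.1°).

PF = 0.2409 (leading, φ = -76.1°)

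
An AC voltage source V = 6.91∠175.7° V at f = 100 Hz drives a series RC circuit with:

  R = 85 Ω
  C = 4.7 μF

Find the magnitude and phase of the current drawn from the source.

Step 1 — Angular frequency: ω = 2π·f = 2π·100 = 628.3 rad/s.
Step 2 — Component impedances:
  R: Z = R = 85 Ω
  C: Z = 1/(jωC) = -j/(ω·C) = 0 - j338.6 Ω
Step 3 — Series combination: Z_total = R + C = 85 - j338.6 Ω = 349.1∠-75.9° Ω.
Step 4 — Source phasor: V = 6.91∠175.7° V = -6.891 + j0.5181 V.
Step 5 — Ohm's law: I = V / Z_total = (-6.891 + j0.5181) / (85 - j338.6) = -0.006244 - j0.01878 A.
Step 6 — Convert to polar: |I| = 0.01979 A, ∠I = -108.4°.

I = 0.01979∠-108.4° A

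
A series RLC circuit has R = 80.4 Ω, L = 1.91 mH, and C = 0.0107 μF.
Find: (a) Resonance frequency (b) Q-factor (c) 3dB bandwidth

Step 1 — Resonance: ω₀ = 1/√(LC) = 1/√(0.00191·1.07e-08) = 2.212e+05 rad/s.
Step 2 — f₀ = ω₀/(2π) = 3.521e+04 Hz.
Step 3 — Series Q: Q = ω₀L/R = 2.212e+05·0.00191/80.4 = 5.255.
Step 4 — Bandwidth: Δω = ω₀/Q = 4.209e+04 rad/s; BW = Δω/(2π) = 6700 Hz.

(a) f₀ = 3.521e+04 Hz  (b) Q = 5.255  (c) BW = 6700 Hz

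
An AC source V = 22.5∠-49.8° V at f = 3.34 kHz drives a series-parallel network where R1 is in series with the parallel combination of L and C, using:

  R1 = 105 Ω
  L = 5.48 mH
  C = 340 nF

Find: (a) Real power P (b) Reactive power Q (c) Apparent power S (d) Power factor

Step 1 — Angular frequency: ω = 2π·f = 2π·3340 = 2.099e+04 rad/s.
Step 2 — Component impedances:
  R1: Z = R = 105 Ω
  L: Z = jωL = j·2.099e+04·0.00548 = 0 + j115 Ω
  C: Z = 1/(jωC) = -j/(ω·C) = 0 - j140.2 Ω
Step 3 — Parallel branch: L || C = 1/(1/L + 1/C) = 0 + j640.9 Ω.
Step 4 — Series with R1: Z_total = R1 + (L || C) = 105 + j640.9 Ω = 649.5∠80.7° Ω.
Step 5 — Source phasor: V = 22.5∠-49.8° V = 14.52 - j17.19 V.
Step 6 — Current: I = V / Z = -0.0225 - j0.02635 A = 0.03464∠-130.5° A.
Step 7 — Complex power: S = V·I* = 0.126 + j0.7692 VA.
Step 8 — Real power: P = Re(S) = 0.126 W.
Step 9 — Reactive power: Q = Im(S) = 0.7692 VAR.
Step 10 — Apparent power: |S| = 0.7795 VA.
Step 11 — Power factor: PF = P/|S| = 0.1617 (lagging).

(a) P = 0.126 W  (b) Q = 0.7692 VAR  (c) S = 0.7795 VA  (d) PF = 0.1617 (lagging)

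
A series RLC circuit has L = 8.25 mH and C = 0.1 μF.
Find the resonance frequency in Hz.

Step 1 — Resonance condition Im(Z)=0 gives ω₀ = 1/√(LC).
Step 2 — ω₀ = 1/√(0.00825·1e-07) = 3.482e+04 rad/s.
Step 3 — f₀ = ω₀/(2π) = 5541 Hz.

f₀ = 5541 Hz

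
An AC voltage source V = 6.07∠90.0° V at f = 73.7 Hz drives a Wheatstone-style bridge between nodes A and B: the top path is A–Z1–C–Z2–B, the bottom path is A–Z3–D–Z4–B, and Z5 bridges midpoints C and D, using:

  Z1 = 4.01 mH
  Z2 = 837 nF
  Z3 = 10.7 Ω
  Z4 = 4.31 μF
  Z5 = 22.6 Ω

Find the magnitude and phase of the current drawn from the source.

Step 1 — Angular frequency: ω = 2π·f = 2π·73.7 = 463.1 rad/s.
Step 2 — Component impedances:
  Z1: Z = jωL = j·463.1·0.00401 = 0 + j1.857 Ω
  Z2: Z = 1/(jωC) = -j/(ω·C) = 0 - j2580 Ω
  Z3: Z = R = 10.7 Ω
  Z4: Z = 1/(jωC) = -j/(ω·C) = 0 - j501 Ω
  Z5: Z = R = 22.6 Ω
Step 3 — Bridge requires nodal analysis (the Z5 bridge couples midpoints C and D, so the two paths cannot be reduced to a simple series/parallel combination). Setting node B to ground and injecting 1 A at node A, the 3-node admittance system at A, C, D solves to V_A = Z_AB = 5.109 - j419.2 Ω = 419.3∠-89.3° Ω.
Step 4 — Source phasor: V = 6.07∠90.0° V = 0 + j6.07 V.
Step 5 — Ohm's law: I = V / Z_total = (0 + j6.07) / (5.109 - j419.2) = -0.01448 + j0.0001764 A.
Step 6 — Convert to polar: |I| = 0.01448 A, ∠I = 179.3°.

I = 0.01448∠179.3° A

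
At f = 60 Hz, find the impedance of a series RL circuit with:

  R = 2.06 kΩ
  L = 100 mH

Step 1 — Angular frequency: ω = 2π·f = 2π·60 = 377 rad/s.
Step 2 — Component impedances:
  R: Z = R = 2060 Ω
  L: Z = jωL = j·377·0.1 = 0 + j37.7 Ω
Step 3 — Series combination: Z_total = R + L = 2060 + j37.7 Ω = 2060∠1.0° Ω.

Z = 2060 + j37.7 Ω = 2060∠1.0° Ω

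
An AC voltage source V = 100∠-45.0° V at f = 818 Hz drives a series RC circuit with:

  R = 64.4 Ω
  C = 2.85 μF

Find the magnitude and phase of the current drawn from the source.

Step 1 — Angular frequency: ω = 2π·f = 2π·818 = 5140 rad/s.
Step 2 — Component impedances:
  R: Z = R = 64.4 Ω
  C: Z = 1/(jωC) = -j/(ω·C) = 0 - j68.27 Ω
Step 3 — Series combination: Z_total = R + C = 64.4 - j68.27 Ω = 93.85∠-46.7° Ω.
Step 4 — Source phasor: V = 100∠-45.0° V = 70.71 - j70.71 V.
Step 5 — Ohm's law: I = V / Z_total = (70.71 - j70.71) / (64.4 - j68.27) = 1.065 + j0.03106 A.
Step 6 — Convert to polar: |I| = 1.066 A, ∠I = 1.7°.

I = 1.066∠1.7° A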